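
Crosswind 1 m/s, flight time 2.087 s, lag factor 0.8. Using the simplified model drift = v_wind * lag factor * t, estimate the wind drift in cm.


drift = v_wind * lag * t = 1 * 0.8 * 2.087 = 1.6696 m ≈ 167 cm

167 cm


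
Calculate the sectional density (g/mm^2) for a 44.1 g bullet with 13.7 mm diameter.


SD = m/d^2 = 44.1/13.7^2 = 0.235 g/mm^2

0.235 g/mm^2


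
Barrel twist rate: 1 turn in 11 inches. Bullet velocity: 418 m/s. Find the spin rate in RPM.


twist_m = 11*0.0254 = 0.2794 m
spin = v/twist = 418/0.2794 = 1496.063 rev/s
RPM = spin*60 = 1496.063*60 ≈ 89764 RPM

89764 RPM


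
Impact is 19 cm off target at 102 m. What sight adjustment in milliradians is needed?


1 mrad subtends 1 cm per 10 m of range, so adj = error_cm / (dist_m / 10) = 19 / (102/10) = 1.863 mrad

1.863 mrad


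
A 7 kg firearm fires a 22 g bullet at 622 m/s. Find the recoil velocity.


v_recoil = m_p * v_p / m_gun = 0.022 * 622 / 7 = 1.955 m/s

1.955 m/s


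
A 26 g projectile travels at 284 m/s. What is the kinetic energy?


E = 0.5*m*v^2 = 0.5*0.026*284^2 = 1049 J

1049 J


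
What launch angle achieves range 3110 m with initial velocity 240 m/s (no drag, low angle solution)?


sin(2*theta) = R*g/v0^2 = 3110*9.81/240^2 = 0.529672, theta = arcsin(0.529672)/2 = 15.99°

15.99 degrees


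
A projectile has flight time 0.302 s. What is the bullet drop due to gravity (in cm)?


drop = 0.5*g*t^2 = 0.5*9.81*0.302^2 = 0.447356 m ≈ 44.74 cm

44.74 cm


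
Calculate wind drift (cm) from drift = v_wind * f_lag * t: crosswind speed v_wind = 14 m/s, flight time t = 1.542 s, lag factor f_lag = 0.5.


drift = v_wind * lag * t = 14 * 0.5 * 1.542 = 10.794 m ≈ 1079 cm

1079 cm


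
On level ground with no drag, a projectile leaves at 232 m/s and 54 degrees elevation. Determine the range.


R = v0^2 * sin(2*theta) / g = 232^2 * sin(2*54°) / 9.81 = 5218 m

5218 m


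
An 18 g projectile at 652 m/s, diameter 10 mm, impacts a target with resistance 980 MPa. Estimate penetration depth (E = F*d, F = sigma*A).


A = pi*(d/2)^2 = pi*(10/2)^2 = 78.5398 mm^2
E = 0.5*m*v^2 = 0.5*0.018*652^2 = 3825.94 J
depth = E/(sigma*A) = 3825.94 J / (980 MPa * 78.5398 mm^2) = 3825.94/(980 * 78.5398) m = 0.0497075 m ≈ 49.71 mm

49.71 mm


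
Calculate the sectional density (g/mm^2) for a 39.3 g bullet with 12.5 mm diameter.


SD = m/d^2 = 39.3/12.5^2 = 0.2515 g/mm^2

0.2515 g/mm^2


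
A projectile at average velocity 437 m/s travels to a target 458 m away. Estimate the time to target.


t = d/v = 458/437 = 1.048 s

1.048 s


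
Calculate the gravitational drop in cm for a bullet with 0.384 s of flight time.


drop = 0.5*g*t^2 = 0.5*9.81*0.384^2 = 0.723272 m ≈ 72.33 cm

72.33 cm


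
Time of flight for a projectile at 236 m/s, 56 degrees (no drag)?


T = 2*v0*sin(theta)/g = 2*236*sin(56°)/9.81 = 39.89 s

39.89 s


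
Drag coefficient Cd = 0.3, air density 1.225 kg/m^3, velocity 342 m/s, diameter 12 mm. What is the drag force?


A = pi*(d/2)^2 = pi*(12/2000)^2 = 1.13097e-04 m^2
Fd = 0.5*Cd*rho*A*v^2 = 0.5*0.3*1.225*1.13097e-04*342^2 = 2.431 N

2.431 N


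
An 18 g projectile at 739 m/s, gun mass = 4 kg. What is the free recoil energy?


v_r = m_p*v_p/m_gun = 0.018*739/4 = 3.3255 m/s, E_r = 0.5*m_gun*v_r^2 = 0.5*4*3.3255^2 = 22.12 J

22.12 J


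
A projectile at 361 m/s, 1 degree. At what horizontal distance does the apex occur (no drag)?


R = v0^2*sin(2*theta)/g = 361^2*sin(2*1°)/9.81 = 463.623 m
apex_dist = R/2 = 463.623/2 = 231.8 m

231.8 m


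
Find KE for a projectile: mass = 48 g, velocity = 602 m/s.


E = 0.5*m*v^2 = 0.5*0.048*602^2 = 8698 J

8698 J


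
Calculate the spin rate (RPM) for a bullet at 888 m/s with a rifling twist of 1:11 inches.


twist_m = 11*0.0254 = 0.2794 m
spin = v/twist = 888/0.2794 = 3178.239 rev/s
RPM = spin*60 = 3178.239*60 ≈ 190694 RPM

190694 RPM


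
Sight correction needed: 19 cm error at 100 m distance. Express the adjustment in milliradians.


1 mrad subtends 1 cm per 10 m of range, so adj = error_cm / (dist_m / 10) = 19 / (100/10) = 1.9 mrad

1.9 mrad


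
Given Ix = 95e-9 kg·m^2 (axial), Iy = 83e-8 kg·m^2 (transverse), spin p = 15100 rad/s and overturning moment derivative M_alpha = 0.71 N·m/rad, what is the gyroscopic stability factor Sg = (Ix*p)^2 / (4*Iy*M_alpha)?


Sg = Ix^2 * p^2 / (4 * Iy * M_alpha) = (95e-9)^2 * 15100^2 / (4 * 83e-8 * 0.71) = 0.873

0.873


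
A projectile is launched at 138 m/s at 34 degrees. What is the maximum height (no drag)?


H = (v0*sin(theta))^2 / (2g) = (138*sin(34°))^2 / (2*9.81) = 303.5 m

303.5 m


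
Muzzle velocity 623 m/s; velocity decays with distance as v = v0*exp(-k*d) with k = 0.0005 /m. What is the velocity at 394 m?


v = v0*exp(-k*d) = 623*exp(-0.0005*394) = 511.6 m/s

511.6 m/s


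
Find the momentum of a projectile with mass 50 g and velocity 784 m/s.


p = m*v = 0.05*784 = 39.2 kg·m/s

39.2 kg·m/s


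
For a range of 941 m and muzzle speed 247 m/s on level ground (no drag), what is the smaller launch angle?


sin(2*theta) = R*g/v0^2 = 941*9.81/247^2 = 0.151309, theta = arcsin(0.151309)/2 = 4.351°

4.351 degrees


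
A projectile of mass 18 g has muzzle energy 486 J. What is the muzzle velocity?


v = sqrt(2*E/m) = sqrt(2*486/0.018) = 232.4 m/s

232.4 m/s


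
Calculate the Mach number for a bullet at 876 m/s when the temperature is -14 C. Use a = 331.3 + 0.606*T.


a = 331.3 + 0.606*(-14) = 322.816 m/s
M = v/a = 876/322.816 = 2.714

2.714


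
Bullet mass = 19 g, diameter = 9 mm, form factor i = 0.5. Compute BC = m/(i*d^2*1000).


BC = m/(i*d^2*1000) = 19/(0.5 * 9^2 * 1000) = 0.0004691

0.0004691


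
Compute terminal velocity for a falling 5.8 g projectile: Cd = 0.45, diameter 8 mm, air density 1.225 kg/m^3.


A = pi*(d/2)^2 = pi*(8/2000)^2 = 5.02655e-05 m^2
vt = sqrt(2mg/(Cd*rho*A)) = sqrt(2*0.0058*9.81/(0.45 * 1.225 * 5.02655e-05)) = 64.08 m/s

64.08 m/s


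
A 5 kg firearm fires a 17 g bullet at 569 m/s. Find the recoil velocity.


v_recoil = m_p * v_p / m_gun = 0.017 * 569 / 5 = 1.935 m/s

1.935 m/s


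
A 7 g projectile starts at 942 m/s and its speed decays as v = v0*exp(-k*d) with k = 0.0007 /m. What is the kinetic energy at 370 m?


v = v0*exp(-k*d) = 942*exp(-0.0007*370) = 727.057 m/s
E = 0.5*m*v^2 = 0.5*0.007*727.057^2 = 1850 J

1850 J


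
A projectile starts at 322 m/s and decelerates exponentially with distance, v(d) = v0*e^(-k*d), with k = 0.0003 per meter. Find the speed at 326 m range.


v = v0*exp(-k*d) = 322*exp(-0.0003*326) = 292 m/s

292 m/s


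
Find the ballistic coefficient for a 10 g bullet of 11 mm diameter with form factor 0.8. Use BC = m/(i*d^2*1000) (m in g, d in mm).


BC = m/(i*d^2*1000) = 10/(0.8 * 11^2 * 1000) = 0.0001033

0.0001033


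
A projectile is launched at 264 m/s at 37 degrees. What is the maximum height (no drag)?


H = (v0*sin(theta))^2 / (2g) = (264*sin(37°))^2 / (2*9.81) = 1287 m

1287 m


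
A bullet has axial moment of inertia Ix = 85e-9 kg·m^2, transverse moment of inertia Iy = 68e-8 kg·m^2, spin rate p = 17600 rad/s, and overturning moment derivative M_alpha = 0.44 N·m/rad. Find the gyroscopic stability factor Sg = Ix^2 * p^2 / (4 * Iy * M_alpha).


Sg = Ix^2 * p^2 / (4 * Iy * M_alpha) = (85e-9)^2 * 17600^2 / (4 * 68e-8 * 0.44) = 1.87

1.87


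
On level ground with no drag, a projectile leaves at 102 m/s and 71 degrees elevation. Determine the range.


R = v0^2 * sin(2*theta) / g = 102^2 * sin(2*71°) / 9.81 = 652.9 m

652.9 m


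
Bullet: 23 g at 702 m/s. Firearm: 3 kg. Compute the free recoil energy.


v_r = m_p*v_p/m_gun = 0.023*702/3 = 5.382 m/s, E_r = 0.5*m_gun*v_r^2 = 0.5*3*5.382^2 = 43.45 J

43.45 J


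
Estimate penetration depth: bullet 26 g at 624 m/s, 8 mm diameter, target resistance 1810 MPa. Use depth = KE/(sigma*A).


A = pi*(d/2)^2 = pi*(8/2)^2 = 50.2655 mm^2
E = 0.5*m*v^2 = 0.5*0.026*624^2 = 5061.89 J
depth = E/(sigma*A) = 5061.89 J / (1810 MPa * 50.2655 mm^2) = 5061.89/(1810 * 50.2655) m = 0.0556371 m ≈ 55.64 mm

55.64 mm


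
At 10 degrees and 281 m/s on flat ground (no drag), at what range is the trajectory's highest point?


R = v0^2*sin(2*theta)/g = 281^2*sin(2*10°)/9.81 = 2752.93 m
apex_dist = R/2 = 2752.93/2 = 1376 m

1376 m


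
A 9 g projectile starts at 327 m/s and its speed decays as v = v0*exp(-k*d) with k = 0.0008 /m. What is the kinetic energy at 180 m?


v = v0*exp(-k*d) = 327*exp(-0.0008*180) = 283.145 m/s
E = 0.5*m*v^2 = 0.5*0.009*283.145^2 = 360.8 J

360.8 J


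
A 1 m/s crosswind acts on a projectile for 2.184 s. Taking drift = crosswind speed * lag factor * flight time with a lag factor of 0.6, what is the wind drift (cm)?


drift = v_wind * lag * t = 1 * 0.6 * 2.184 = 1.3104 m ≈ 131 cm

131 cm


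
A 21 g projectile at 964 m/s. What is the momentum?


p = m*v = 0.021*964 = 20.24 kg·m/s

20.24 kg·m/s


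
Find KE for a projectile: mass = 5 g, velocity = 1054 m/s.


E = 0.5*m*v^2 = 0.5*0.005*1054^2 = 2777 J

2777 J


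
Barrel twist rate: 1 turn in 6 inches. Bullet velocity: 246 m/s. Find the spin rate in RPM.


twist_m = 6*0.0254 = 0.1524 m
spin = v/twist = 246/0.1524 = 1614.173 rev/s
RPM = spin*60 = 1614.173*60 ≈ 96850 RPM

96850 RPM


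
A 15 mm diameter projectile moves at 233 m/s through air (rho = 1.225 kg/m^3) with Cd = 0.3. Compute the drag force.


A = pi*(d/2)^2 = pi*(15/2000)^2 = 1.76715e-04 m^2
Fd = 0.5*Cd*rho*A*v^2 = 0.5*0.3*1.225*1.76715e-04*233^2 = 1.763 N

1.763 N


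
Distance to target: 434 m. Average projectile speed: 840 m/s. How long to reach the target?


t = d/v = 434/840 = 0.5167 s

0.5167 s


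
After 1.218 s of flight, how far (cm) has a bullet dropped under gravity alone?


drop = 0.5*g*t^2 = 0.5*9.81*1.218^2 = 7.27669 m ≈ 727.7 cm

727.7 cm


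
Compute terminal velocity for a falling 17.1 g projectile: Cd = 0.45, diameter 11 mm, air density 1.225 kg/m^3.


A = pi*(d/2)^2 = pi*(11/2000)^2 = 9.50332e-05 m^2
vt = sqrt(2mg/(Cd*rho*A)) = sqrt(2*0.0171*9.81/(0.45 * 1.225 * 9.50332e-05)) = 80.03 m/s

80.03 m/s


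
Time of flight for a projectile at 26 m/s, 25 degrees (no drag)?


T = 2*v0*sin(theta)/g = 2*26*sin(25°)/9.81 = 2.24 s

2.24 s


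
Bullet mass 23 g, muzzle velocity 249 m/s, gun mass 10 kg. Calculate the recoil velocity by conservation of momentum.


v_recoil = m_p * v_p / m_gun = 0.023 * 249 / 10 = 0.5727 m/s

0.5727 m/s


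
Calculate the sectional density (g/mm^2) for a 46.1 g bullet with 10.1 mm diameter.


SD = m/d^2 = 46.1/10.1^2 = 0.4519 g/mm^2

0.4519 g/mm^2


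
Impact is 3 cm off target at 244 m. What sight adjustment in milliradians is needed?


1 mrad subtends 1 cm per 10 m of range, so adj = error_cm / (dist_m / 10) = 3 / (244/10) = 0.123 mrad

0.123 mrad


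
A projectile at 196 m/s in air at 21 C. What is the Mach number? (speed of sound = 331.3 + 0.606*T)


a = 331.3 + 0.606*(21) = 344.026 m/s
M = v/a = 196/344.026 = 0.5697

0.5697


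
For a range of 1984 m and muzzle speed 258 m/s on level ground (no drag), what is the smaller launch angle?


sin(2*theta) = R*g/v0^2 = 1984*9.81/258^2 = 0.292396, theta = arcsin(0.292396)/2 = 8.501°

8.501 degrees


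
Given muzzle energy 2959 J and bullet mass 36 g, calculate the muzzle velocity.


v = sqrt(2*E/m) = sqrt(2*2959/0.036) = 405.4 m/s

405.4 m/s


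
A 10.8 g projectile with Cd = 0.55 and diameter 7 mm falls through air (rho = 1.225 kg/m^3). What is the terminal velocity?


A = pi*(d/2)^2 = pi*(7/2000)^2 = 3.84845e-05 m^2
vt = sqrt(2mg/(Cd*rho*A)) = sqrt(2*0.0108*9.81/(0.55 * 1.225 * 3.84845e-05)) = 90.4 m/s

90.4 m/s


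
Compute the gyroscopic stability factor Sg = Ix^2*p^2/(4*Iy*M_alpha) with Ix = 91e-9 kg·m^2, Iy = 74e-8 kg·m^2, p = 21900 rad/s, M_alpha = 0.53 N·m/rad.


Sg = Ix^2 * p^2 / (4 * Iy * M_alpha) = (91e-9)^2 * 21900^2 / (4 * 74e-8 * 0.53) = 2.532

2.532


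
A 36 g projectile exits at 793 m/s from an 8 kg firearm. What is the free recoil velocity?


v_recoil = m_p * v_p / m_gun = 0.036 * 793 / 8 = 3.568 m/s

3.568 m/s


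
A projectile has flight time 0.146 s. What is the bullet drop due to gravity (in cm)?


drop = 0.5*g*t^2 = 0.5*9.81*0.146^2 = 0.104555 m ≈ 10.46 cm

10.46 cm


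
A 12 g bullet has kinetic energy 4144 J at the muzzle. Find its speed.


v = sqrt(2*E/m) = sqrt(2*4144/0.012) = 831.1 m/s

831.1 m/s


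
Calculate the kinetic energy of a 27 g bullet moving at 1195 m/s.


E = 0.5*m*v^2 = 0.5*0.027*1195^2 = 19278 J

19278 J


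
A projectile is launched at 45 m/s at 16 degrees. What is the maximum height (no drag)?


H = (v0*sin(theta))^2 / (2g) = (45*sin(16°))^2 / (2*9.81) = 7.842 m

7.842 m


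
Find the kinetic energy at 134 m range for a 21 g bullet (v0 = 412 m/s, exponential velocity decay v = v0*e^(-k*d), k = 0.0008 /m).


v = v0*exp(-k*d) = 412*exp(-0.0008*134) = 370.119 m/s
E = 0.5*m*v^2 = 0.5*0.021*370.119^2 = 1438 J

1438 J


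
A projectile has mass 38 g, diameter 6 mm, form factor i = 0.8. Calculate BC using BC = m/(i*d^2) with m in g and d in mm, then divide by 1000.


BC = m/(i*d^2*1000) = 38/(0.8 * 6^2 * 1000) = 0.001319

0.001319


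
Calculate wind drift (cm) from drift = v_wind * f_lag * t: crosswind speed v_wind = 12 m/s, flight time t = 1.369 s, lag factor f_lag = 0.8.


drift = v_wind * lag * t = 12 * 0.8 * 1.369 = 13.1424 m ≈ 1314 cm

1314 cm


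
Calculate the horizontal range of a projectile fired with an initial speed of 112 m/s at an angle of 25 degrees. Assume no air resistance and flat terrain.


R = v0^2 * sin(2*theta) / g = 112^2 * sin(2*25°) / 9.81 = 979.5 m

979.5 m


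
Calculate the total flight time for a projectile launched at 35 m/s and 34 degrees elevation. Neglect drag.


T = 2*v0*sin(theta)/g = 2*35*sin(34°)/9.81 = 3.99 s

3.99 s


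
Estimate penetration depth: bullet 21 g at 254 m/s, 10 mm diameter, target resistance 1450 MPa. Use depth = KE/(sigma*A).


A = pi*(d/2)^2 = pi*(10/2)^2 = 78.5398 mm^2
E = 0.5*m*v^2 = 0.5*0.021*254^2 = 677.418 J
depth = E/(sigma*A) = 677.418 J / (1450 MPa * 78.5398 mm^2) = 677.418/(1450 * 78.5398) m = 0.00594838 m ≈ 5.948 mm

5.948 mm


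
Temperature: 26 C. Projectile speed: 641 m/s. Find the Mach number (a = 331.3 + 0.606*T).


a = 331.3 + 0.606*(26) = 347.056 m/s
M = v/a = 641/347.056 = 1.847

1.847


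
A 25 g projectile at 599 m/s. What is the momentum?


p = m*v = 0.025*599 = 14.98 kg·m/s

14.98 kg·m/s


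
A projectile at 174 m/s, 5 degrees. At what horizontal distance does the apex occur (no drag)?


R = v0^2*sin(2*theta)/g = 174^2*sin(2*5°)/9.81 = 535.92 m
apex_dist = R/2 = 535.92/2 = 268 m

268 m


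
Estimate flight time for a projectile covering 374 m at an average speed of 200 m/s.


t = d/v = 374/200 = 1.87 s

1.87 s


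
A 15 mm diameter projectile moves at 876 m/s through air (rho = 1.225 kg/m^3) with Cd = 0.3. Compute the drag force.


A = pi*(d/2)^2 = pi*(15/2000)^2 = 1.76715e-04 m^2
Fd = 0.5*Cd*rho*A*v^2 = 0.5*0.3*1.225*1.76715e-04*876^2 = 24.92 N

24.92 N


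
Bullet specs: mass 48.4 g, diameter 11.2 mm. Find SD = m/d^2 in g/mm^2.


SD = m/d^2 = 48.4/11.2^2 = 0.3858 g/mm^2

0.3858 g/mm^2


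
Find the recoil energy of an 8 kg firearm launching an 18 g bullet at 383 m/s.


v_r = m_p*v_p/m_gun = 0.018*383/8 = 0.86175 m/s, E_r = 0.5*m_gun*v_r^2 = 0.5*8*0.86175^2 = 2.97 J

2.97 J


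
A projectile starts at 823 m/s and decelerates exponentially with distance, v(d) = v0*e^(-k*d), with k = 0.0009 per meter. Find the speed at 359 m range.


v = v0*exp(-k*d) = 823*exp(-0.0009*359) = 595.8 m/s

595.8 m/s


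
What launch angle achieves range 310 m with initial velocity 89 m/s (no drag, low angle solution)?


sin(2*theta) = R*g/v0^2 = 310*9.81/89^2 = 0.383929, theta = arcsin(0.383929)/2 = 11.29°

11.29 degrees


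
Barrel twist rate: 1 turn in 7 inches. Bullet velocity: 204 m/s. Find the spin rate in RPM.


twist_m = 7*0.0254 = 0.1778 m
spin = v/twist = 204/0.1778 = 1147.357 rev/s
RPM = spin*60 = 1147.357*60 ≈ 68841 RPM

68841 RPM


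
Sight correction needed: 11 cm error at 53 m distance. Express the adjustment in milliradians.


1 mrad subtends 1 cm per 10 m of range, so adj = error_cm / (dist_m / 10) = 11 / (53/10) = 2.075 mrad

2.075 mrad


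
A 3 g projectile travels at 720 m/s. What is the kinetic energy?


E = 0.5*m*v^2 = 0.5*0.003*720^2 = 777.6 J

777.6 J


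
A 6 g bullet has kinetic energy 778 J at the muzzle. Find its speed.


v = sqrt(2*E/m) = sqrt(2*778/0.006) = 509.2 m/s

509.2 m/s


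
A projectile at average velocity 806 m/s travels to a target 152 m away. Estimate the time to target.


t = d/v = 152/806 = 0.1886 s

0.1886 s


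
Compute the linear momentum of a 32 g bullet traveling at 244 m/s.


p = m*v = 0.032*244 = 7.808 kg·m/s

7.808 kg·m/s


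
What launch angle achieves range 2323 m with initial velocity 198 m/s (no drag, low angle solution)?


sin(2*theta) = R*g/v0^2 = 2323*9.81/198^2 = 0.581283, theta = arcsin(0.581283)/2 = 17.77°

17.77 degrees


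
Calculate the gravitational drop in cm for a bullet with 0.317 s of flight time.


drop = 0.5*g*t^2 = 0.5*9.81*0.317^2 = 0.492899 m ≈ 49.29 cm

49.29 cm


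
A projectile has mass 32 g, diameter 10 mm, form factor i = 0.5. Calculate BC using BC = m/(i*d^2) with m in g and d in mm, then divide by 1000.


BC = m/(i*d^2*1000) = 32/(0.5 * 10^2 * 1000) = 0.00064

0.00064


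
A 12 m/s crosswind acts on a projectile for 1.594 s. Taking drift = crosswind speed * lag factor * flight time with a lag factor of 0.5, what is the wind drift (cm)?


drift = v_wind * lag * t = 12 * 0.5 * 1.594 = 9.564 m ≈ 956.4 cm

956.4 cm


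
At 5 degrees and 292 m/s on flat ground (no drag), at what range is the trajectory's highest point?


R = v0^2*sin(2*theta)/g = 292^2*sin(2*5°)/9.81 = 1509.27 m
apex_dist = R/2 = 1509.27/2 = 754.6 m

754.6 m


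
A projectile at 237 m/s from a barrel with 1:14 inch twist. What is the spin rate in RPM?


twist_m = 14*0.0254 = 0.3556 m
spin = v/twist = 237/0.3556 = 666.4792 rev/s
RPM = spin*60 = 666.4792*60 ≈ 39989 RPM

39989 RPM


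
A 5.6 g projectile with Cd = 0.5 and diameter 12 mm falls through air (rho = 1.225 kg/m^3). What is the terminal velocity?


A = pi*(d/2)^2 = pi*(12/2000)^2 = 1.13097e-04 m^2
vt = sqrt(2mg/(Cd*rho*A)) = sqrt(2*0.0056*9.81/(0.5 * 1.225 * 1.13097e-04)) = 39.83 m/s

39.83 m/s


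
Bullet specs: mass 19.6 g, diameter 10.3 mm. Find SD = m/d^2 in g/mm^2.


SD = m/d^2 = 19.6/10.3^2 = 0.1847 g/mm^2

0.1847 g/mm^2


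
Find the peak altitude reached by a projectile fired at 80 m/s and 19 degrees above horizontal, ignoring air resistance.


H = (v0*sin(theta))^2 / (2g) = (80*sin(19°))^2 / (2*9.81) = 34.58 m

34.58 m


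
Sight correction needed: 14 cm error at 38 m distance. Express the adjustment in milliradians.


1 mrad subtends 1 cm per 10 m of range, so adj = error_cm / (dist_m / 10) = 14 / (38/10) = 3.684 mrad

3.684 mrad


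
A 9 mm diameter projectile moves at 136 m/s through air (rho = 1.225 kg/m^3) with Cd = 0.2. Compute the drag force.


A = pi*(d/2)^2 = pi*(9/2000)^2 = 6.36173e-05 m^2
Fd = 0.5*Cd*rho*A*v^2 = 0.5*0.2*1.225*6.36173e-05*136^2 = 0.1441 N

0.1441 N


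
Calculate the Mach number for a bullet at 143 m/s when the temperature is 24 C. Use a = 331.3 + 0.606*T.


a = 331.3 + 0.606*(24) = 345.844 m/s
M = v/a = 143/345.844 = 0.4135

0.4135


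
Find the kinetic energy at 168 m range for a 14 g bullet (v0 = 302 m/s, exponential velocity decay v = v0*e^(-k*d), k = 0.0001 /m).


v = v0*exp(-k*d) = 302*exp(-0.0001*168) = 296.969 m/s
E = 0.5*m*v^2 = 0.5*0.014*296.969^2 = 617.3 J

617.3 J


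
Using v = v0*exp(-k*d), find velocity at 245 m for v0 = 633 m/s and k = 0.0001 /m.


v = v0*exp(-k*d) = 633*exp(-0.0001*245) = 617.7 m/s

617.7 m/s


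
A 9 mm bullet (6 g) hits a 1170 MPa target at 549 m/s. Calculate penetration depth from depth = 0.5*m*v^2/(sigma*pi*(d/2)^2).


A = pi*(d/2)^2 = pi*(9/2)^2 = 63.6173 mm^2
E = 0.5*m*v^2 = 0.5*0.006*549^2 = 904.203 J
depth = E/(sigma*A) = 904.203 J / (1170 MPa * 63.6173 mm^2) = 904.203/(1170 * 63.6173) m = 0.012148 m ≈ 12.15 mm

12.15 mm


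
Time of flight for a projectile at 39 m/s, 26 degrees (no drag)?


T = 2*v0*sin(theta)/g = 2*39*sin(26°)/9.81 = 3.486 s

3.486 s


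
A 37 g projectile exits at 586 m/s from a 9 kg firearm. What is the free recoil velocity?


v_recoil = m_p * v_p / m_gun = 0.037 * 586 / 9 = 2.409 m/s

2.409 m/s


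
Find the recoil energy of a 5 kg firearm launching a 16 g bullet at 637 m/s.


v_r = m_p*v_p/m_gun = 0.016*637/5 = 2.0384 m/s, E_r = 0.5*m_gun*v_r^2 = 0.5*5*2.0384^2 = 10.39 J

10.39 J


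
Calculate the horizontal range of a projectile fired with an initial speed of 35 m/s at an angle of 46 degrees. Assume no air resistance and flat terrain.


R = v0^2 * sin(2*theta) / g = 35^2 * sin(2*46°) / 9.81 = 124.8 m

124.8 m


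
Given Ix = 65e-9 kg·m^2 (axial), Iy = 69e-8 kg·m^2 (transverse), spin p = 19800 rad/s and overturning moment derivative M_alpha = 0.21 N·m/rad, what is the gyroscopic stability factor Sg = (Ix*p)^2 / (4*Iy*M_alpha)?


Sg = Ix^2 * p^2 / (4 * Iy * M_alpha) = (65e-9)^2 * 19800^2 / (4 * 69e-8 * 0.21) = 2.858

2.858


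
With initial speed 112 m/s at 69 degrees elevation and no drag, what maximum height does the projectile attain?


H = (v0*sin(theta))^2 / (2g) = (112*sin(69°))^2 / (2*9.81) = 557.2 m

557.2 m


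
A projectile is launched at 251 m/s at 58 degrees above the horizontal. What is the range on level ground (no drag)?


R = v0^2 * sin(2*theta) / g = 251^2 * sin(2*58°) / 9.81 = 5772 m

5772 m


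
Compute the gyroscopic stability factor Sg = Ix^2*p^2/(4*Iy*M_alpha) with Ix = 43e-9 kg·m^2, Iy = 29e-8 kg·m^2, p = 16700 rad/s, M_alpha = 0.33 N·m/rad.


Sg = Ix^2 * p^2 / (4 * Iy * M_alpha) = (43e-9)^2 * 16700^2 / (4 * 29e-8 * 0.33) = 1.347

1.347


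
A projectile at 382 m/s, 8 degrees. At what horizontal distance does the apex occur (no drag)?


R = v0^2*sin(2*theta)/g = 382^2*sin(2*8°)/9.81 = 4100.11 m
apex_dist = R/2 = 4100.11/2 = 2050 m

2050 m


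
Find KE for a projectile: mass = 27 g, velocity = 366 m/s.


E = 0.5*m*v^2 = 0.5*0.027*366^2 = 1808 J

1808 J


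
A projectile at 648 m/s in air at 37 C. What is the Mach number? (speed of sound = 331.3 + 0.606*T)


a = 331.3 + 0.606*(37) = 353.722 m/s
M = v/a = 648/353.722 = 1.832

1.832


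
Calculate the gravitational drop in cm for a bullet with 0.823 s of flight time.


drop = 0.5*g*t^2 = 0.5*9.81*0.823^2 = 3.3223 m ≈ 332.2 cm

332.2 cm


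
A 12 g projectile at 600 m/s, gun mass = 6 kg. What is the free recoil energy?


v_r = m_p*v_p/m_gun = 0.012*600/6 = 1.2 m/s, E_r = 0.5*m_gun*v_r^2 = 0.5*6*1.2^2 = 4.32 J

4.32 J


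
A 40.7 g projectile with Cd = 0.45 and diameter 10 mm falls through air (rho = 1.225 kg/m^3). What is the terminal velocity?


A = pi*(d/2)^2 = pi*(10/2000)^2 = 7.85398e-05 m^2
vt = sqrt(2mg/(Cd*rho*A)) = sqrt(2*0.0407*9.81/(0.45 * 1.225 * 7.85398e-05)) = 135.8 m/s

135.8 m/s


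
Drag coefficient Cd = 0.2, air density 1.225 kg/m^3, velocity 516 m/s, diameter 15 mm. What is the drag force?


A = pi*(d/2)^2 = pi*(15/2000)^2 = 1.76715e-04 m^2
Fd = 0.5*Cd*rho*A*v^2 = 0.5*0.2*1.225*1.76715e-04*516^2 = 5.764 N

5.764 N


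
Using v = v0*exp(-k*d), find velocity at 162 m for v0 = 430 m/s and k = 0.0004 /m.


v = v0*exp(-k*d) = 430*exp(-0.0004*162) = 403 m/s

403 m/s


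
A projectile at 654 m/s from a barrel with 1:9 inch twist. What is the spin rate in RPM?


twist_m = 9*0.0254 = 0.2286 m
spin = v/twist = 654/0.2286 = 2860.892 rev/s
RPM = spin*60 = 2860.892*60 ≈ 171654 RPM

171654 RPM


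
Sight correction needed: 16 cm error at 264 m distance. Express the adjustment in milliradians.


1 mrad subtends 1 cm per 10 m of range, so adj = error_cm / (dist_m / 10) = 16 / (264/10) = 0.6061 mrad

0.6061 mrad


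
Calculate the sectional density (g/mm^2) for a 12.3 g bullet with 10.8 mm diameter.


SD = m/d^2 = 12.3/10.8^2 = 0.1055 g/mm^2

0.1055 g/mm^2


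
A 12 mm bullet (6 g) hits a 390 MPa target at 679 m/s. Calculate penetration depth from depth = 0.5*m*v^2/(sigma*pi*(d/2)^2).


A = pi*(d/2)^2 = pi*(12/2)^2 = 113.097 mm^2
E = 0.5*m*v^2 = 0.5*0.006*679^2 = 1383.12 J
depth = E/(sigma*A) = 1383.12 J / (390 MPa * 113.097 mm^2) = 1383.12/(390 * 113.097) m = 0.0313577 m ≈ 31.36 mm

31.36 mm


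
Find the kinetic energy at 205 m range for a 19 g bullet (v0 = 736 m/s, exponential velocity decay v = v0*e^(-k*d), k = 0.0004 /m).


v = v0*exp(-k*d) = 736*exp(-0.0004*205) = 678.056 m/s
E = 0.5*m*v^2 = 0.5*0.019*678.056^2 = 4368 J

4368 J


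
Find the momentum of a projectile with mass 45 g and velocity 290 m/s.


p = m*v = 0.045*290 = 13.05 kg·m/s

13.05 kg·m/s


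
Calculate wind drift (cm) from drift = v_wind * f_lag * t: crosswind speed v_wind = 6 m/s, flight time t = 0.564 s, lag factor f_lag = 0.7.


drift = v_wind * lag * t = 6 * 0.7 * 0.564 = 2.3688 m ≈ 236.9 cm

236.9 cm


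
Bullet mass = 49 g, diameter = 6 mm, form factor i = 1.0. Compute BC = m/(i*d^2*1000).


BC = m/(i*d^2*1000) = 49/(1.0 * 6^2 * 1000) = 0.001361

0.001361


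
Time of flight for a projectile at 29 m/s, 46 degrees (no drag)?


T = 2*v0*sin(theta)/g = 2*29*sin(46°)/9.81 = 4.253 s

4.253 s


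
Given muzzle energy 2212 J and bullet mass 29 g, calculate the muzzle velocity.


v = sqrt(2*E/m) = sqrt(2*2212/0.029) = 390.6 m/s

390.6 m/s


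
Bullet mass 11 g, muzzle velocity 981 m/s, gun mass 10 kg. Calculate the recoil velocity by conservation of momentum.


v_recoil = m_p * v_p / m_gun = 0.011 * 981 / 10 = 1.079 m/s

1.079 m/s


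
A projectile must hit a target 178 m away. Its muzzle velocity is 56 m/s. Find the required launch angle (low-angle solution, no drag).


sin(2*theta) = R*g/v0^2 = 178*9.81/56^2 = 0.556818, theta = arcsin(0.556818)/2 = 16.92°

16.92 degrees


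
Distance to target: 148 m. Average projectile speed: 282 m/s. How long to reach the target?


t = d/v = 148/282 = 0.5248 s

0.5248 s


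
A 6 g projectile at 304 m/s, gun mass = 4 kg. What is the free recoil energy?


v_r = m_p*v_p/m_gun = 0.006*304/4 = 0.456 m/s, E_r = 0.5*m_gun*v_r^2 = 0.5*4*0.456^2 = 0.4159 J

0.4159 J


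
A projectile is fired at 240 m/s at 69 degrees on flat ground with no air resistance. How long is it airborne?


T = 2*v0*sin(theta)/g = 2*240*sin(69°)/9.81 = 45.68 s

45.68 s


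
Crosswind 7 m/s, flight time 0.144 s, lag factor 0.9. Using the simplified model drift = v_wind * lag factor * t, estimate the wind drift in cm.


drift = v_wind * lag * t = 7 * 0.9 * 0.144 = 0.9072 m ≈ 90.72 cm

90.72 cm


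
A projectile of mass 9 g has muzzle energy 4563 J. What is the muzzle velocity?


v = sqrt(2*E/m) = sqrt(2*4563/0.009) = 1007 m/s

1007 m/s


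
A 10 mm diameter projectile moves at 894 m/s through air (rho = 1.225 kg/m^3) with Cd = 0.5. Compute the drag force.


A = pi*(d/2)^2 = pi*(10/2000)^2 = 7.85398e-05 m^2
Fd = 0.5*Cd*rho*A*v^2 = 0.5*0.5*1.225*7.85398e-05*894^2 = 19.22 N

19.22 N


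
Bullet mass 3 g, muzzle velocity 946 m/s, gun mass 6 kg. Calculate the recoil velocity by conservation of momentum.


v_recoil = m_p * v_p / m_gun = 0.003 * 946 / 6 = 0.473 m/s

0.473 m/s


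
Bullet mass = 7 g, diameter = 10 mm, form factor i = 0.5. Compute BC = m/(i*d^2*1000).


BC = m/(i*d^2*1000) = 7/(0.5 * 10^2 * 1000) = 0.00014

0.00014


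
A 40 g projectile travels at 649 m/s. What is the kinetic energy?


E = 0.5*m*v^2 = 0.5*0.04*649^2 = 8424 J

8424 J


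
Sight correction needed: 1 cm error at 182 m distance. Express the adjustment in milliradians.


1 mrad subtends 1 cm per 10 m of range, so adj = error_cm / (dist_m / 10) = 1 / (182/10) = 0.05495 mrad

0.05495 mrad


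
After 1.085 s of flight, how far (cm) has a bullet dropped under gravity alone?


drop = 0.5*g*t^2 = 0.5*9.81*1.085^2 = 5.77429 m ≈ 577.4 cm

577.4 cm


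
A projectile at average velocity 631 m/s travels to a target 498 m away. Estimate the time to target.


t = d/v = 498/631 = 0.7892 s

0.7892 s


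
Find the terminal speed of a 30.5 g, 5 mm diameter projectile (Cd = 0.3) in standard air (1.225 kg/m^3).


A = pi*(d/2)^2 = pi*(5/2000)^2 = 1.96350e-05 m^2
vt = sqrt(2mg/(Cd*rho*A)) = sqrt(2*0.0305*9.81/(0.3 * 1.225 * 1.96350e-05)) = 288 m/s

288 m/s


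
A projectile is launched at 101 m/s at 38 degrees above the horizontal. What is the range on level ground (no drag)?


R = v0^2 * sin(2*theta) / g = 101^2 * sin(2*38°) / 9.81 = 1009 m

1009 m


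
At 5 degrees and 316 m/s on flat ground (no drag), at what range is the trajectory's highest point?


R = v0^2*sin(2*theta)/g = 316^2*sin(2*5°)/9.81 = 1767.56 m
apex_dist = R/2 = 1767.56/2 = 883.8 m

883.8 m


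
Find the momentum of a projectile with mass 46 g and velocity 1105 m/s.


p = m*v = 0.046*1105 = 50.83 kg·m/s

50.83 kg·m/s


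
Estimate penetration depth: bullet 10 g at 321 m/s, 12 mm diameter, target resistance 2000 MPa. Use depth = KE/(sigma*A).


A = pi*(d/2)^2 = pi*(12/2)^2 = 113.097 mm^2
E = 0.5*m*v^2 = 0.5*0.01*321^2 = 515.205 J
depth = E/(sigma*A) = 515.205 J / (2000 MPa * 113.097 mm^2) = 515.205/(2000 * 113.097) m = 0.00227771 m ≈ 2.278 mm

2.278 mm


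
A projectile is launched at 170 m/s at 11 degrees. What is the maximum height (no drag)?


H = (v0*sin(theta))^2 / (2g) = (170*sin(11°))^2 / (2*9.81) = 53.63 m

53.63 m


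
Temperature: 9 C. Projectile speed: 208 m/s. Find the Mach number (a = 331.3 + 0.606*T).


a = 331.3 + 0.606*(9) = 336.754 m/s
M = v/a = 208/336.754 = 0.6177

0.6177


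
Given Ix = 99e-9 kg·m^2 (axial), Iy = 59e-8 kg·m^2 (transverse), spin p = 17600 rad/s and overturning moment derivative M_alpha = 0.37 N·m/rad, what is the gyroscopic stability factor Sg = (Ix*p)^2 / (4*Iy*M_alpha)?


Sg = Ix^2 * p^2 / (4 * Iy * M_alpha) = (99e-9)^2 * 17600^2 / (4 * 59e-8 * 0.37) = 3.477

3.477


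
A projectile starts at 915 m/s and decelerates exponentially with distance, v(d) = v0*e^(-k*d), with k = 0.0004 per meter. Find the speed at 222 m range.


v = v0*exp(-k*d) = 915*exp(-0.0004*222) = 837.3 m/s

837.3 m/s


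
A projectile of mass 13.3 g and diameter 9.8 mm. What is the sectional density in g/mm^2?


SD = m/d^2 = 13.3/9.8^2 = 0.1385 g/mm^2

0.1385 g/mm^2


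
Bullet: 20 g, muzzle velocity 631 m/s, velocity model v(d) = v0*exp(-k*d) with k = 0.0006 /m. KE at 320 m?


v = v0*exp(-k*d) = 631*exp(-0.0006*320) = 520.769 m/s
E = 0.5*m*v^2 = 0.5*0.02*520.769^2 = 2712 J

2712 J


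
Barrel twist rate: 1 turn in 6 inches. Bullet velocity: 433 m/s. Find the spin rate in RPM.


twist_m = 6*0.0254 = 0.1524 m
spin = v/twist = 433/0.1524 = 2841.207 rev/s
RPM = spin*60 = 2841.207*60 ≈ 170472 RPM

170472 RPM


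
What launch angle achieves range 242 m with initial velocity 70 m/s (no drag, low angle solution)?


sin(2*theta) = R*g/v0^2 = 242*9.81/70^2 = 0.484494, theta = arcsin(0.484494)/2 = 14.49°

14.49 degrees


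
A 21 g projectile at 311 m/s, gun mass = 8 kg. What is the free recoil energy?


v_r = m_p*v_p/m_gun = 0.021*311/8 = 0.816375 m/s, E_r = 0.5*m_gun*v_r^2 = 0.5*8*0.816375^2 = 2.666 J

2.666 J


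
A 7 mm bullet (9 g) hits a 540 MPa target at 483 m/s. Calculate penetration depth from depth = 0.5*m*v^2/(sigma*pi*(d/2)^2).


A = pi*(d/2)^2 = pi*(7/2)^2 = 38.4845 mm^2
E = 0.5*m*v^2 = 0.5*0.009*483^2 = 1049.8 J
depth = E/(sigma*A) = 1049.8 J / (540 MPa * 38.4845 mm^2) = 1049.8/(540 * 38.4845) m = 0.0505158 m ≈ 50.52 mm

50.52 mm


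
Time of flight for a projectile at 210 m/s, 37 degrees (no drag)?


T = 2*v0*sin(theta)/g = 2*210*sin(37°)/9.81 = 25.77 s

25.77 s


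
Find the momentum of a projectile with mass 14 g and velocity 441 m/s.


p = m*v = 0.014*441 = 6.174 kg·m/s

6.174 kg·m/s


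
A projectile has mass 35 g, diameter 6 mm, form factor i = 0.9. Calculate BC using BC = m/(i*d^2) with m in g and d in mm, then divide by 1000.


BC = m/(i*d^2*1000) = 35/(0.9 * 6^2 * 1000) = 0.00108

0.00108


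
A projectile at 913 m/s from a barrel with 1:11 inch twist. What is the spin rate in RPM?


twist_m = 11*0.0254 = 0.2794 m
spin = v/twist = 913/0.2794 = 3267.717 rev/s
RPM = spin*60 = 3267.717*60 ≈ 196063 RPM

196063 RPM


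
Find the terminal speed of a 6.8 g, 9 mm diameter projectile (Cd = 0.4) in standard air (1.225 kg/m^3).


A = pi*(d/2)^2 = pi*(9/2000)^2 = 6.36173e-05 m^2
vt = sqrt(2mg/(Cd*rho*A)) = sqrt(2*0.0068*9.81/(0.4 * 1.225 * 6.36173e-05)) = 65.42 m/s

65.42 m/s


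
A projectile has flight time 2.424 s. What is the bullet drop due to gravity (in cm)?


drop = 0.5*g*t^2 = 0.5*9.81*2.424^2 = 28.8207 m ≈ 2882 cm

2882 cm


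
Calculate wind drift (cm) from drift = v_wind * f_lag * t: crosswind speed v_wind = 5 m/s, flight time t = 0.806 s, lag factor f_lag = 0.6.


drift = v_wind * lag * t = 5 * 0.6 * 0.806 = 2.418 m ≈ 241.8 cm

241.8 cm


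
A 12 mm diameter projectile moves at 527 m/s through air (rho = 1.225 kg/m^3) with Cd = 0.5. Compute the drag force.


A = pi*(d/2)^2 = pi*(12/2000)^2 = 1.13097e-04 m^2
Fd = 0.5*Cd*rho*A*v^2 = 0.5*0.5*1.225*1.13097e-04*527^2 = 9.619 N

9.619 N


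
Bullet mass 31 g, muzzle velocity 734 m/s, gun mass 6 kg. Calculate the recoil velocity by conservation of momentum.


v_recoil = m_p * v_p / m_gun = 0.031 * 734 / 6 = 3.792 m/s

3.792 m/s


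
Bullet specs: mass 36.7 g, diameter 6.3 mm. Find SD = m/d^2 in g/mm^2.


SD = m/d^2 = 36.7/6.3^2 = 0.9247 g/mm^2

0.9247 g/mm^2


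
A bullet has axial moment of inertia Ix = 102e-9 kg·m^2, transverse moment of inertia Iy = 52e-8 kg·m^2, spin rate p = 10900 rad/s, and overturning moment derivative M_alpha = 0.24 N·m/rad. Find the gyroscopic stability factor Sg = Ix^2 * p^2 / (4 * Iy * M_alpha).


Sg = Ix^2 * p^2 / (4 * Iy * M_alpha) = (102e-9)^2 * 10900^2 / (4 * 52e-8 * 0.24) = 2.476

2.476


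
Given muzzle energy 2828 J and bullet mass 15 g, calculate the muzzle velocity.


v = sqrt(2*E/m) = sqrt(2*2828/0.015) = 614.1 m/s

614.1 m/s


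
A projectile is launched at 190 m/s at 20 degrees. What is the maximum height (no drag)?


H = (v0*sin(theta))^2 / (2g) = (190*sin(20°))^2 / (2*9.81) = 215.2 m

215.2 m


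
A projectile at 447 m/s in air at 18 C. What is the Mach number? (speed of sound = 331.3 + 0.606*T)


a = 331.3 + 0.606*(18) = 342.208 m/s
M = v/a = 447/342.208 = 1.306

1.306


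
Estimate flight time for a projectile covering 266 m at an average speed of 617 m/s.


t = d/v = 266/617 = 0.4311 s

0.4311 s


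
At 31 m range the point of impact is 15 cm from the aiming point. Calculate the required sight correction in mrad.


1 mrad subtends 1 cm per 10 m of range, so adj = error_cm / (dist_m / 10) = 15 / (31/10) = 4.839 mrad

4.839 mrad


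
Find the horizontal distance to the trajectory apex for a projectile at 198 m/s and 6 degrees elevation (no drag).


R = v0^2*sin(2*theta)/g = 198^2*sin(2*6°)/9.81 = 830.884 m
apex_dist = R/2 = 830.884/2 = 415.4 m

415.4 m


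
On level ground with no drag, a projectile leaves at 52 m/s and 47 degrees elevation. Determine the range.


R = v0^2 * sin(2*theta) / g = 52^2 * sin(2*47°) / 9.81 = 275 m

275 m


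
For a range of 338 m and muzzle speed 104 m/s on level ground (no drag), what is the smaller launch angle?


sin(2*theta) = R*g/v0^2 = 338*9.81/104^2 = 0.306563, theta = arcsin(0.306563)/2 = 8.926°

8.926 degrees


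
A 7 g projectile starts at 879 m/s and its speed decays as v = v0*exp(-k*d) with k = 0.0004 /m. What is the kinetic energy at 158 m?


v = v0*exp(-k*d) = 879*exp(-0.0004*158) = 825.166 m/s
E = 0.5*m*v^2 = 0.5*0.007*825.166^2 = 2383 J

2383 J


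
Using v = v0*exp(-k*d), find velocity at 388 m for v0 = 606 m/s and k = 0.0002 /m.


v = v0*exp(-k*d) = 606*exp(-0.0002*388) = 560.8 m/s

560.8 m/s


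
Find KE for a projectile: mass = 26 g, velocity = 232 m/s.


E = 0.5*m*v^2 = 0.5*0.026*232^2 = 699.7 J

699.7 J


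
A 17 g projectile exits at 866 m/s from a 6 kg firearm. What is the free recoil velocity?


v_recoil = m_p * v_p / m_gun = 0.017 * 866 / 6 = 2.454 m/s

2.454 m/s


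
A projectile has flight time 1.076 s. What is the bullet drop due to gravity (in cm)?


drop = 0.5*g*t^2 = 0.5*9.81*1.076^2 = 5.67889 m ≈ 567.9 cm

567.9 cm


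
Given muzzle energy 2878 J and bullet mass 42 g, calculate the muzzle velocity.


v = sqrt(2*E/m) = sqrt(2*2878/0.042) = 370.2 m/s

370.2 m/s


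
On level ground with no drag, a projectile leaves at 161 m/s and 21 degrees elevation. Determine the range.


R = v0^2 * sin(2*theta) / g = 161^2 * sin(2*21°) / 9.81 = 1768 m

1768 m


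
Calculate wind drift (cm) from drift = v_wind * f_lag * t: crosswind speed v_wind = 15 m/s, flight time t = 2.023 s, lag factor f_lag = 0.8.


drift = v_wind * lag * t = 15 * 0.8 * 2.023 = 24.276 m ≈ 2428 cm

2428 cm


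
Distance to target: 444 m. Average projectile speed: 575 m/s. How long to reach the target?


t = d/v = 444/575 = 0.7722 s

0.7722 s


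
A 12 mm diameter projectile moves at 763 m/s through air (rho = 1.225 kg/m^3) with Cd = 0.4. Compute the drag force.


A = pi*(d/2)^2 = pi*(12/2000)^2 = 1.13097e-04 m^2
Fd = 0.5*Cd*rho*A*v^2 = 0.5*0.4*1.225*1.13097e-04*763^2 = 16.13 N

16.13 N


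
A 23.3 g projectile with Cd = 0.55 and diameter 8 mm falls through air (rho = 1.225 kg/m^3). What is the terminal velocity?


A = pi*(d/2)^2 = pi*(8/2000)^2 = 5.02655e-05 m^2
vt = sqrt(2mg/(Cd*rho*A)) = sqrt(2*0.0233*9.81/(0.55 * 1.225 * 5.02655e-05)) = 116.2 m/s

116.2 m/s


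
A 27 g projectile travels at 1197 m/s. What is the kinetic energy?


E = 0.5*m*v^2 = 0.5*0.027*1197^2 = 19343 J

19343 J


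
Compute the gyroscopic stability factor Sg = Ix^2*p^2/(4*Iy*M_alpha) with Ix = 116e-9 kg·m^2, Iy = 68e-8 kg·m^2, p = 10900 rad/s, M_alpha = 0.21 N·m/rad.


Sg = Ix^2 * p^2 / (4 * Iy * M_alpha) = (116e-9)^2 * 10900^2 / (4 * 68e-8 * 0.21) = 2.799

2.799


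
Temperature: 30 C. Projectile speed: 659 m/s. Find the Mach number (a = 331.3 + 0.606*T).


a = 331.3 + 0.606*(30) = 349.48 m/s
M = v/a = 659/349.48 = 1.886

1.886


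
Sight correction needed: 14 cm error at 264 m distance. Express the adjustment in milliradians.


1 mrad subtends 1 cm per 10 m of range, so adj = error_cm / (dist_m / 10) = 14 / (264/10) = 0.5303 mrad

0.5303 mrad


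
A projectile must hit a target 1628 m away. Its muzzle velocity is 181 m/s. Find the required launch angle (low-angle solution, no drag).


sin(2*theta) = R*g/v0^2 = 1628*9.81/181^2 = 0.487491, theta = arcsin(0.487491)/2 = 14.59°

14.59 degrees


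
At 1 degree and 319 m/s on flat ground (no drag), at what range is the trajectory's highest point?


R = v0^2*sin(2*theta)/g = 319^2*sin(2*1°)/9.81 = 362.019 m
apex_dist = R/2 = 362.019/2 = 181 m

181 m


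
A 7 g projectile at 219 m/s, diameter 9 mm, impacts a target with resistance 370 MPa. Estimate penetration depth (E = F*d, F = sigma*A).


A = pi*(d/2)^2 = pi*(9/2)^2 = 63.6173 mm^2
E = 0.5*m*v^2 = 0.5*0.007*219^2 = 167.864 J
depth = E/(sigma*A) = 167.864 J / (370 MPa * 63.6173 mm^2) = 167.864/(370 * 63.6173) m = 0.00713148 m ≈ 7.131 mm

7.131 mm


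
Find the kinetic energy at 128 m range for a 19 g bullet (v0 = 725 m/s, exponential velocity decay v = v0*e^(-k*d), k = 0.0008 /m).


v = v0*exp(-k*d) = 725*exp(-0.0008*128) = 654.435 m/s
E = 0.5*m*v^2 = 0.5*0.019*654.435^2 = 4069 J

4069 J
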